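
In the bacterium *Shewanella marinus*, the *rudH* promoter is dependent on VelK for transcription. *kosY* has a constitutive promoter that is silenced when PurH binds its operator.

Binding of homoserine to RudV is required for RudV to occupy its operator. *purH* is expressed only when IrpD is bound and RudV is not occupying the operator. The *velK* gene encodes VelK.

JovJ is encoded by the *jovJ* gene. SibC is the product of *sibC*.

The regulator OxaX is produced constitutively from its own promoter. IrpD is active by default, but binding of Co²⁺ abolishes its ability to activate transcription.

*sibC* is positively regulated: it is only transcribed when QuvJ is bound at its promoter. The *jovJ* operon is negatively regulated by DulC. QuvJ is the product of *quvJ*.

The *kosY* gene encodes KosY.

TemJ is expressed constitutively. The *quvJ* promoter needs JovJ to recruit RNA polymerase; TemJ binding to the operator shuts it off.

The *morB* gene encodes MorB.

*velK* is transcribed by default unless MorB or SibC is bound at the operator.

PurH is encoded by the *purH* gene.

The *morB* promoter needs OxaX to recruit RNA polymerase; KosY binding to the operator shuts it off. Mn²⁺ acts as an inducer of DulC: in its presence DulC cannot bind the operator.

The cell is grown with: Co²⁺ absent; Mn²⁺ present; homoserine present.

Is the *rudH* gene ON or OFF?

ON

Homoserine is present, so RudV is active.
Co²⁺ is absent, so IrpD is active.
With repressor RudV bound, *purH* is not transcribed.
So PurH is not produced.
With no repressor bound, *kosY* is transcribed.
So KosY is produced and active.
OxaX is produced constitutively and is active.
With repressor KosY bound, *morB* is not transcribed.
So MorB is not produced.
Mn²⁺ is present, so DulC is inactive.
With no repressor bound, *jovJ* is transcribed.
So JovJ is produced and active.
TemJ is produced constitutively and is active.
With repressor TemJ bound, *quvJ* is not transcribed.
So QuvJ is not produced.
Required activator QuvJ is absent, so *sibC* is not transcribed.
So SibC is not produced.
With no repressor bound, *velK* is transcribed.
So VelK is produced and active.
No repressor is bound and VelK is active, so *rudH* is transcribed.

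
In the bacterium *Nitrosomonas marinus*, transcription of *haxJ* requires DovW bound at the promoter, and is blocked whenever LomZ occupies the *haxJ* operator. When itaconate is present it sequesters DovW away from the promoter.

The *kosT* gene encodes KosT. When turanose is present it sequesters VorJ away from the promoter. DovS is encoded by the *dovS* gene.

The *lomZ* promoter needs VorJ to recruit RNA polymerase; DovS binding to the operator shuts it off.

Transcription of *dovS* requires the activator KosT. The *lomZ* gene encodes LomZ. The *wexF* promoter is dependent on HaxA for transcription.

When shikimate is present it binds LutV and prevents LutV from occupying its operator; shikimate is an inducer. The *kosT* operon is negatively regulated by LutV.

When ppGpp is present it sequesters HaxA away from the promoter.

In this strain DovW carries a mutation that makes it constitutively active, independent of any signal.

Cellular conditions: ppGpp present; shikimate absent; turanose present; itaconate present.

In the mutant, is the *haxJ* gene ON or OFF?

Turanose is present, so VorJ is inactive.
Shikimate is absent, so LutV is active.
With repressor LutV bound, *kosT* is not transcribed.
So KosT is not produced.
Required activator KosT is absent, so *dovS* is not transcribed.
So DovS is not produced.
Required activator VorJ is absent, so *lomZ* is not transcribed.
So LomZ is not produced.
DovW is constitutively active in this strain.
No repressor is bound and DovW is active, so *haxJ* is transcribed.

ON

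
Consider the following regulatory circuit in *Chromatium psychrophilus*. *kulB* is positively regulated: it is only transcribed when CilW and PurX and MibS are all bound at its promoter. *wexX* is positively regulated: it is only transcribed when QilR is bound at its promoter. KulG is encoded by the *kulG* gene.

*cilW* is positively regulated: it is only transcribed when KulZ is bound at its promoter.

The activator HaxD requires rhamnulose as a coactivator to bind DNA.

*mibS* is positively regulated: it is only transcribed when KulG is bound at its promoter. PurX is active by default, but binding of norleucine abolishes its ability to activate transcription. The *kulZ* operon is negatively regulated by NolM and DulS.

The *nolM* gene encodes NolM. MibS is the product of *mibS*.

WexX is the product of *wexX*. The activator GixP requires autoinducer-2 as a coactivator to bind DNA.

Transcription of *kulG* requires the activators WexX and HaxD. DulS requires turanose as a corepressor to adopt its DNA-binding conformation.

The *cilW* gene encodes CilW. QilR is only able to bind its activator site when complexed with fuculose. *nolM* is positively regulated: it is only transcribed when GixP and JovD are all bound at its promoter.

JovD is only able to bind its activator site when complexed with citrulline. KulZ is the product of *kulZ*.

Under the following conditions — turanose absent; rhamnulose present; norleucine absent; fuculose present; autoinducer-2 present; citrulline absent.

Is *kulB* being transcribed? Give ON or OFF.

Autoinducer-2 is present, so GixP is active.
Citrulline is absent, so JovD is inactive.
Required activator JovD is absent, so *nolM* is not transcribed.
So NolM is not produced.
Turanose is absent, so DulS is inactive.
With no repressor bound, *kulZ* is transcribed.
So KulZ is produced and active.
No repressor is bound and KulZ is active, so *cilW* is transcribed.
So CilW is produced and active.
Norleucine is absent, so PurX is active.
Fuculose is present, so QilR is active.
No repressor is bound and QilR is active, so *wexX* is transcribed.
So WexX is produced and active.
Rhamnulose is present, so HaxD is active.
No repressor is bound and WexX and HaxD are active, so *kulG* is transcribed.
So KulG is produced and active.
No repressor is bound and KulG is active, so *mibS* is transcribed.
So MibS is produced and active.
No repressor is bound and CilW and PurX and MibS are active, so *kulB* is transcribed.

ON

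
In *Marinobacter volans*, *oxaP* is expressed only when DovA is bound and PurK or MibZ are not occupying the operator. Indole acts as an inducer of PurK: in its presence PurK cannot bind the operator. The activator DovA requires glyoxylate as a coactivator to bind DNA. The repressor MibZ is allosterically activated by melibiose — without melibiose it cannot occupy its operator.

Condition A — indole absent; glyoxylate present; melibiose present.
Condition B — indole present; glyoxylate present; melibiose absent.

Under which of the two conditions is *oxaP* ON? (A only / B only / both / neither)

B only

Condition A:
Indole is absent, so PurK is active.
Glyoxylate is present, so DovA is active.
Melibiose is present, so MibZ is active.
With repressor PurK bound, *oxaP* is not transcribed.
→ *oxaP* is OFF in A.
Condition B:
Indole is present, so PurK is inactive.
Glyoxylate is present, so DovA is active.
Melibiose is absent, so MibZ is inactive.
No repressor is bound and DovA is active, so *oxaP* is transcribed.
→ *oxaP* is ON in B.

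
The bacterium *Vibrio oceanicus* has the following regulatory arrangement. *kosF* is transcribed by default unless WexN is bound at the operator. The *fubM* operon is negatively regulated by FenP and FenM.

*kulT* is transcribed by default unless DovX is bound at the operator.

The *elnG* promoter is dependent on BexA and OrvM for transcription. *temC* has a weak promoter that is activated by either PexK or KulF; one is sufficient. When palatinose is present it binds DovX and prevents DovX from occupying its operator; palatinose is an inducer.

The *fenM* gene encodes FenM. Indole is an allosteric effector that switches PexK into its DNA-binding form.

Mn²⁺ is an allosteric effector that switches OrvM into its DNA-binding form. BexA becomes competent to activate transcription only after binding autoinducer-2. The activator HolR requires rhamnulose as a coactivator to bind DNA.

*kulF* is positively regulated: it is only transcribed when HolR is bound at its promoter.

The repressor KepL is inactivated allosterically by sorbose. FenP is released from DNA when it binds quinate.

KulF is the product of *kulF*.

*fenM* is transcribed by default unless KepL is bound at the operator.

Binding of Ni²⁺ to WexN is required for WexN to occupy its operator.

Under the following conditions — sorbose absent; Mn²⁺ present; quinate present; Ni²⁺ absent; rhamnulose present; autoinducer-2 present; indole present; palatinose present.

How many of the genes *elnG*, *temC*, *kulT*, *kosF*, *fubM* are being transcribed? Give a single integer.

5

Autoinducer-2 is present, so BexA is active.
Mn²⁺ is present, so OrvM is active.
No repressor is bound and BexA and OrvM are active, so *elnG* is transcribed.
→ *elnG* is ON.
Indole is present, so PexK is active.
Rhamnulose is present, so HolR is active.
No repressor is bound and HolR is active, so *kulF* is transcribed.
So KulF is produced and active.
Activator PexK is present, so *temC* is transcribed.
→ *temC* is ON.
Palatinose is present, so DovX is inactive.
With no repressor bound, *kulT* is transcribed.
→ *kulT* is ON.
Ni²⁺ is absent, so WexN is inactive.
With no repressor bound, *kosF* is transcribed.
→ *kosF* is ON.
Quinate is present, so FenP is inactive.
Sorbose is absent, so KepL is active.
With repressor KepL bound, *fenM* is not transcribed.
So FenM is not produced.
With no repressor bound, *fubM* is transcribed.
→ *fubM* is ON.
5 of the 5 genes are transcribed.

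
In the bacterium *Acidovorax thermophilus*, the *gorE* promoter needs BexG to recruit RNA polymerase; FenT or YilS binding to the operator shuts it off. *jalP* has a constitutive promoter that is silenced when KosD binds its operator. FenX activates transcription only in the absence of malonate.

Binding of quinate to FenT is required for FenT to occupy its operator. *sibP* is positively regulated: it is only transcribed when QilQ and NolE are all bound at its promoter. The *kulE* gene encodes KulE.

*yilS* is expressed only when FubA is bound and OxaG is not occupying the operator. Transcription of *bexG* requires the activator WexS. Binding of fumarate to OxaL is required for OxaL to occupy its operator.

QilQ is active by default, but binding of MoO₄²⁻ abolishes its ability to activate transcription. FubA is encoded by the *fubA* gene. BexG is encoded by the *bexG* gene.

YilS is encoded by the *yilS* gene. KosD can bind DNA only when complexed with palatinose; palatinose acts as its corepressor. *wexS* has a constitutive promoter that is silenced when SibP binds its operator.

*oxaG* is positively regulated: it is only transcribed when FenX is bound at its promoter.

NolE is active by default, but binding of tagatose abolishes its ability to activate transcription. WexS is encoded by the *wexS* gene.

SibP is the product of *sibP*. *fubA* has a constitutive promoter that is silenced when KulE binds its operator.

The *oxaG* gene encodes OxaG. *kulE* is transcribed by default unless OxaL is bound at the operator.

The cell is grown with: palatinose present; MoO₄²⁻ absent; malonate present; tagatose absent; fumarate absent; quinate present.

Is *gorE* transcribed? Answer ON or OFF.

Quinate is present, so FenT is active.
MoO₄²⁻ is absent, so QilQ is active.
Tagatose is absent, so NolE is active.
No repressor is bound and QilQ and NolE are active, so *sibP* is transcribed.
So SibP is produced and active.
With repressor SibP bound, *wexS* is not transcribed.
So WexS is not produced.
Required activator WexS is absent, so *bexG* is not transcribed.
So BexG is not produced.
Fumarate is absent, so OxaL is inactive.
With no repressor bound, *kulE* is transcribed.
So KulE is produced and active.
With repressor KulE bound, *fubA* is not transcribed.
So FubA is not produced.
Malonate is present, so FenX is inactive.
Required activator FenX is absent, so *oxaG* is not transcribed.
So OxaG is not produced.
Required activator FubA is absent, so *yilS* is not transcribed.
So YilS is not produced.
With repressor FenT bound, *gorE* is not transcribed.

OFF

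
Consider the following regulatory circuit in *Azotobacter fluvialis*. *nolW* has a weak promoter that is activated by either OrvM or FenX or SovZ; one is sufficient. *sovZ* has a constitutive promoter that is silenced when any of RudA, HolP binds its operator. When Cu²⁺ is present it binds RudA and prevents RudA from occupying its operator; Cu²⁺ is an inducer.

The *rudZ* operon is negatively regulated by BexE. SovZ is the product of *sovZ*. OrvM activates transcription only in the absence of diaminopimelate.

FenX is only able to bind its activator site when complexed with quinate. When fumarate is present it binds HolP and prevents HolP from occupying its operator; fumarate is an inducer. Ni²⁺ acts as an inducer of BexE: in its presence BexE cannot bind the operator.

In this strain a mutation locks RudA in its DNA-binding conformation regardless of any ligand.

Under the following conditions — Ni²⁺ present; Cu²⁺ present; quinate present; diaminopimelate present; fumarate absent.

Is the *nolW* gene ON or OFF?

ON

Diaminopimelate is present, so OrvM is inactive.
Quinate is present, so FenX is active.
RudA is constitutively active in this strain.
Fumarate is absent, so HolP is active.
With repressor RudA bound, *sovZ* is not transcribed.
So SovZ is not produced.
Activator FenX is present, so *nolW* is transcribed.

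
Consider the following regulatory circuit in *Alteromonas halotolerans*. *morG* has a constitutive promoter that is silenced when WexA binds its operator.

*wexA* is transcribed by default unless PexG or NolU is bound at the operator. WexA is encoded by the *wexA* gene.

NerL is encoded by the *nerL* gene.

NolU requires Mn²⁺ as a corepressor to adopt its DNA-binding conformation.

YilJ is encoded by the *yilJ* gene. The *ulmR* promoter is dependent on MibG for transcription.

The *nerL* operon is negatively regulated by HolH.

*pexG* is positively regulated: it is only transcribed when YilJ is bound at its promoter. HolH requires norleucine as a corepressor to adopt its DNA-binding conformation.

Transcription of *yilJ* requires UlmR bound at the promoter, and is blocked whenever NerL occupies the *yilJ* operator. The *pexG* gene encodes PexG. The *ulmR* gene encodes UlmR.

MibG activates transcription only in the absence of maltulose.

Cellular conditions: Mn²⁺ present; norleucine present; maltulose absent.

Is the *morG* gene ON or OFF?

ON

Maltulose is absent, so MibG is active.
No repressor is bound and MibG is active, so *ulmR* is transcribed.
So UlmR is produced and active.
Norleucine is present, so HolH is active.
With repressor HolH bound, *nerL* is not transcribed.
So NerL is not produced.
No repressor is bound and UlmR is active, so *yilJ* is transcribed.
So YilJ is produced and active.
No repressor is bound and YilJ is active, so *pexG* is transcribed.
So PexG is produced and active.
Mn²⁺ is present, so NolU is active.
With repressor PexG bound, *wexA* is not transcribed.
So WexA is not produced.
With no repressor bound, *morG* is transcribed.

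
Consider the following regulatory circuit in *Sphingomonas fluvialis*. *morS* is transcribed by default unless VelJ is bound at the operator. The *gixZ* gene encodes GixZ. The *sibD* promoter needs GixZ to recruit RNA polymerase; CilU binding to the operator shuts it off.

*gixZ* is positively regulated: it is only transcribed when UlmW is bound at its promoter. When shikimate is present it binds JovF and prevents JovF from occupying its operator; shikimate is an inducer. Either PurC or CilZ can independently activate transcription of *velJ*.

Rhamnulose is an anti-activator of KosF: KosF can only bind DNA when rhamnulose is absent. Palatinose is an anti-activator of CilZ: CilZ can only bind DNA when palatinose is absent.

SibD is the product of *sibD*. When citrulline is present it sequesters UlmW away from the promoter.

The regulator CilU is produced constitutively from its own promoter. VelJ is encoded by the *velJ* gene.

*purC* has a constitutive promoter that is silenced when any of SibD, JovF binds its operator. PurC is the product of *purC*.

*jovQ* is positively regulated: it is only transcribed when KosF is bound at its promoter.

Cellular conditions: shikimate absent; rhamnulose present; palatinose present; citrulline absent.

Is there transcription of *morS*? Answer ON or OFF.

Citrulline is absent, so UlmW is active.
No repressor is bound and UlmW is active, so *gixZ* is transcribed.
So GixZ is produced and active.
CilU is produced constitutively and is active.
With repressor CilU bound, *sibD* is not transcribed.
So SibD is not produced.
Shikimate is absent, so JovF is active.
With repressor JovF bound, *purC* is not transcribed.
So PurC is not produced.
Palatinose is present, so CilZ is inactive.
No activator is available at the *velJ* promoter, so *velJ* is not transcribed.
So VelJ is not produced.
With no repressor bound, *morS* is transcribed.

ON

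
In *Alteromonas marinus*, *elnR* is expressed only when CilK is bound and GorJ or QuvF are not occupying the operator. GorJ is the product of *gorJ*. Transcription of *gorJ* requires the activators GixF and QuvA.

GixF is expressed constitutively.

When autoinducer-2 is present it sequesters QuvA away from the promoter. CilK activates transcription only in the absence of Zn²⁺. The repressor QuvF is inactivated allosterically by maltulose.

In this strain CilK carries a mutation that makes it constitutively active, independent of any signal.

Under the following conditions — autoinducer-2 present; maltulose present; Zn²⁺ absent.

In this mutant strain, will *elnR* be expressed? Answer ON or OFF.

ON

GixF is produced constitutively and is active.
Autoinducer-2 is present, so QuvA is inactive.
Required activator QuvA is absent, so *gorJ* is not transcribed.
So GorJ is not produced.
CilK is constitutively active in this strain.
Maltulose is present, so QuvF is inactive.
No repressor is bound and CilK is active, so *elnR* is transcribed.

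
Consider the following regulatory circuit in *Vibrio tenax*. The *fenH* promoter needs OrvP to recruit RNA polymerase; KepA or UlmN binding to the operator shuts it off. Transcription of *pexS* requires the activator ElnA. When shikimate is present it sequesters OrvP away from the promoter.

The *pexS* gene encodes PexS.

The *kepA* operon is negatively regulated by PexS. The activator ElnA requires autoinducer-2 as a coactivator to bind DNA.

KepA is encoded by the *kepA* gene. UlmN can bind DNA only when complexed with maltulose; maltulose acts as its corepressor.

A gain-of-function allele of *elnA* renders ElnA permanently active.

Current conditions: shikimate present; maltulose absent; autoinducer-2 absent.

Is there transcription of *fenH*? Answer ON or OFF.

OFF

ElnA is constitutively active in this strain.
No repressor is bound and ElnA is active, so *pexS* is transcribed.
So PexS is produced and active.
With repressor PexS bound, *kepA* is not transcribed.
So KepA is not produced.
Maltulose is absent, so UlmN is inactive.
Shikimate is present, so OrvP is inactive.
Required activator OrvP is absent, so *fenH* is not transcribed.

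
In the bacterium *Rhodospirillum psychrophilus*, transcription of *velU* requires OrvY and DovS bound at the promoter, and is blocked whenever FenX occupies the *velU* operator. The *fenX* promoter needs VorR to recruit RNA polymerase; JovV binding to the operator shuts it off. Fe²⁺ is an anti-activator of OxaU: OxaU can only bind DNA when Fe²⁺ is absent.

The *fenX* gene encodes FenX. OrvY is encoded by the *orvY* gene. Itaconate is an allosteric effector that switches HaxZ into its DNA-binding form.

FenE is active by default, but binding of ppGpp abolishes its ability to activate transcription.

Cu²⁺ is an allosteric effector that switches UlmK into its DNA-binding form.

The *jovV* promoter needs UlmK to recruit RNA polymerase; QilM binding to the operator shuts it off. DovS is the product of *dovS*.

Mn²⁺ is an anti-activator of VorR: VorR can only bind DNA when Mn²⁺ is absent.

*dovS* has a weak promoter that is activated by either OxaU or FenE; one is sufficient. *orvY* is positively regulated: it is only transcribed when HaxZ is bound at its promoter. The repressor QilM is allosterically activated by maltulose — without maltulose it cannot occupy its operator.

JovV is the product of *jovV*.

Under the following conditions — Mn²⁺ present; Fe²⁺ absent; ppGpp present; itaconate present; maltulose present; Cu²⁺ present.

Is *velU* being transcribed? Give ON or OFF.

ON

Mn²⁺ is present, so VorR is inactive.
Maltulose is present, so QilM is active.
Cu²⁺ is present, so UlmK is active.
With repressor QilM bound, *jovV* is not transcribed.
So JovV is not produced.
Required activator VorR is absent, so *fenX* is not transcribed.
So FenX is not produced.
Itaconate is present, so HaxZ is active.
No repressor is bound and HaxZ is active, so *orvY* is transcribed.
So OrvY is produced and active.
Fe²⁺ is absent, so OxaU is active.
ppGpp is present, so FenE is inactive.
Activator OxaU is present, so *dovS* is transcribed.
So DovS is produced and active.
No repressor is bound and OrvY and DovS are active, so *velU* is transcribed.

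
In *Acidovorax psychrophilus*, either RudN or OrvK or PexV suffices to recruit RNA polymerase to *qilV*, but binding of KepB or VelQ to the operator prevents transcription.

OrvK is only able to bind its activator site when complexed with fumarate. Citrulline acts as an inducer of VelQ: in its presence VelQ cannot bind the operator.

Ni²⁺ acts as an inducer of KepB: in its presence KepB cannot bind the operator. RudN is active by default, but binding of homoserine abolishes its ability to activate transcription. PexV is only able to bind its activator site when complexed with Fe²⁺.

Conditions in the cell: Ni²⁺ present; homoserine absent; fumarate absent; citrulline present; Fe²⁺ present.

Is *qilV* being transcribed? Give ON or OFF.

ON

Ni²⁺ is present, so KepB is inactive.
Homoserine is absent, so RudN is active.
Fumarate is absent, so OrvK is inactive.
Citrulline is present, so VelQ is inactive.
Fe²⁺ is present, so PexV is active.
Activator RudN is present, so *qilV* is transcribed.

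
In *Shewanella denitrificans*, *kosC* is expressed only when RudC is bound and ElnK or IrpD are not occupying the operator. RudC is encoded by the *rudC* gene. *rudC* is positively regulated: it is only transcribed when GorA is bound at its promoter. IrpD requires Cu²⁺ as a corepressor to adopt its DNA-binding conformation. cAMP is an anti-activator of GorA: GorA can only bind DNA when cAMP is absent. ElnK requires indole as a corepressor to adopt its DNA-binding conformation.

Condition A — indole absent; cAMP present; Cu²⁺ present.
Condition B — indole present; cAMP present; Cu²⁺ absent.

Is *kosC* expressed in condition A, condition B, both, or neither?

neither

Condition A:
Indole is absent, so ElnK is inactive.
cAMP is present, so GorA is inactive.
Required activator GorA is absent, so *rudC* is not transcribed.
So RudC is not produced.
Cu²⁺ is present, so IrpD is active.
With repressor IrpD bound, *kosC* is not transcribed.
→ *kosC* is OFF in A.
Condition B:
Indole is present, so ElnK is active.
cAMP is present, so GorA is inactive.
Required activator GorA is absent, so *rudC* is not transcribed.
So RudC is not produced.
Cu²⁺ is absent, so IrpD is inactive.
With repressor ElnK bound, *kosC* is not transcribed.
→ *kosC* is OFF in B.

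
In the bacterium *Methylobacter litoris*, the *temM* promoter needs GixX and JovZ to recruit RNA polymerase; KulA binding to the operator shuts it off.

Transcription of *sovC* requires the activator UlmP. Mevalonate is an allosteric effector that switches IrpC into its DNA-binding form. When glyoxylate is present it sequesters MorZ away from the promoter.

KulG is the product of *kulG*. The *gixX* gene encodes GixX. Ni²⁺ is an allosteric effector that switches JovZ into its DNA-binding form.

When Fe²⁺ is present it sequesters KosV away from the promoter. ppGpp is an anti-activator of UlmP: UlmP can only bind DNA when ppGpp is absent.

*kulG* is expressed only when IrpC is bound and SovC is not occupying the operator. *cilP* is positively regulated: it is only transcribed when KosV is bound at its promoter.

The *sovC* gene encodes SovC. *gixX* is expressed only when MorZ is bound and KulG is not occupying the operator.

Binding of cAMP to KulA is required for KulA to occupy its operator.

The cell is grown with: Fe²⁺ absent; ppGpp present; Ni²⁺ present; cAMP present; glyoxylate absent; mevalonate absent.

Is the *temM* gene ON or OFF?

ppGpp is present, so UlmP is inactive.
Required activator UlmP is absent, so *sovC* is not transcribed.
So SovC is not produced.
Mevalonate is absent, so IrpC is inactive.
Required activator IrpC is absent, so *kulG* is not transcribed.
So KulG is not produced.
Glyoxylate is absent, so MorZ is active.
No repressor is bound and MorZ is active, so *gixX* is transcribed.
So GixX is produced and active.
Ni²⁺ is present, so JovZ is active.
cAMP is present, so KulA is active.
With repressor KulA bound, *temM* is not transcribed.

OFF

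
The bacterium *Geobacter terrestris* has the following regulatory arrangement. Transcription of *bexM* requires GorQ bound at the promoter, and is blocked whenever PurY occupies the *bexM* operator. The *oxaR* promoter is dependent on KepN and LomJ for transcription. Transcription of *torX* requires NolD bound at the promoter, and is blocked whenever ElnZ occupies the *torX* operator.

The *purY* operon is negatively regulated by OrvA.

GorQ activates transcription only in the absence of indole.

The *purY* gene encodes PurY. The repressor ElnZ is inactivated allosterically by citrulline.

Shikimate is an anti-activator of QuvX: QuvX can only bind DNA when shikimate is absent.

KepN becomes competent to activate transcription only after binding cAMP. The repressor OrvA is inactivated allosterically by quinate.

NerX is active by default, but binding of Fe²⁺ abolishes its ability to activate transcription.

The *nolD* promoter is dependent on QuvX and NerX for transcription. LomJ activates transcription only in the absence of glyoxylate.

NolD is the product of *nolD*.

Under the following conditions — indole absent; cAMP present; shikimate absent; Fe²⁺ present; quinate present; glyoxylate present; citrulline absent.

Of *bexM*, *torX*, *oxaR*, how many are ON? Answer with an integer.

0

Indole is absent, so GorQ is active.
Quinate is present, so OrvA is inactive.
With no repressor bound, *purY* is transcribed.
So PurY is produced and active.
With repressor PurY bound, *bexM* is not transcribed.
→ *bexM* is OFF.
Citrulline is absent, so ElnZ is active.
Shikimate is absent, so QuvX is active.
Fe²⁺ is present, so NerX is inactive.
Required activator NerX is absent, so *nolD* is not transcribed.
So NolD is not produced.
With repressor ElnZ bound, *torX* is not transcribed.
→ *torX* is OFF.
cAMP is present, so KepN is active.
Glyoxylate is present, so LomJ is inactive.
Required activator LomJ is absent, so *oxaR* is not transcribed.
→ *oxaR* is OFF.
0 of the 3 genes are transcribed.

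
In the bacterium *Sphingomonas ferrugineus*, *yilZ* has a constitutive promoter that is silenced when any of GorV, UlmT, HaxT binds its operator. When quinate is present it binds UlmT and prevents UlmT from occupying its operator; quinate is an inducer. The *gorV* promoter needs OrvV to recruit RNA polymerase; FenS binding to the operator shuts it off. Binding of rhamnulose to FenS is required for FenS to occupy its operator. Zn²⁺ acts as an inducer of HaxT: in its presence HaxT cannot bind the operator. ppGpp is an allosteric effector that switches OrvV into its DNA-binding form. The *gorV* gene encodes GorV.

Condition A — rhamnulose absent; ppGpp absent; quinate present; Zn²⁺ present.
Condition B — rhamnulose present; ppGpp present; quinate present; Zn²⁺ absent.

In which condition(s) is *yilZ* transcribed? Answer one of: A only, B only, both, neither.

A only

Condition A:
Rhamnulose is absent, so FenS is inactive.
ppGpp is absent, so OrvV is inactive.
Required activator OrvV is absent, so *gorV* is not transcribed.
So GorV is not produced.
Quinate is present, so UlmT is inactive.
Zn²⁺ is present, so HaxT is inactive.
With no repressor bound, *yilZ* is transcribed.
→ *yilZ* is ON in A.
Condition B:
Rhamnulose is present, so FenS is active.
ppGpp is present, so OrvV is active.
With repressor FenS bound, *gorV* is not transcribed.
So GorV is not produced.
Quinate is present, so UlmT is inactive.
Zn²⁺ is absent, so HaxT is active.
With repressor HaxT bound, *yilZ* is not transcribed.
→ *yilZ* is OFF in B.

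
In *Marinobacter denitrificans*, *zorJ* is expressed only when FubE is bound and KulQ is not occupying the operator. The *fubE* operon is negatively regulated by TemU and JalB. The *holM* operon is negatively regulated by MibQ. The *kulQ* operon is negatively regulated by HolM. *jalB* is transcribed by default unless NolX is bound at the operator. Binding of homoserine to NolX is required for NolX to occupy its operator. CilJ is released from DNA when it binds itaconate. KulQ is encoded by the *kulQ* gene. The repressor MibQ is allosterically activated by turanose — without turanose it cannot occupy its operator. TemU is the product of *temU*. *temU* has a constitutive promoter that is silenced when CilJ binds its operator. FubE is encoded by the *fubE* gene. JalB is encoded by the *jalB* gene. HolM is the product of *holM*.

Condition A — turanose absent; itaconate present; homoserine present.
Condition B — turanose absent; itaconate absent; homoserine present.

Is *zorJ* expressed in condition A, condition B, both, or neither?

Condition A:
Turanose is absent, so MibQ is inactive.
With no repressor bound, *holM* is transcribed.
So HolM is produced and active.
With repressor HolM bound, *kulQ* is not transcribed.
So KulQ is not produced.
Itaconate is present, so CilJ is inactive.
With no repressor bound, *temU* is transcribed.
So TemU is produced and active.
Homoserine is present, so NolX is active.
With repressor NolX bound, *jalB* is not transcribed.
So JalB is not produced.
With repressor TemU bound, *fubE* is not transcribed.
So FubE is not produced.
Required activator FubE is absent, so *zorJ* is not transcribed.
→ *zorJ* is OFF in A.
Condition B:
Turanose is absent, so MibQ is inactive.
With no repressor bound, *holM* is transcribed.
So HolM is produced and active.
With repressor HolM bound, *kulQ* is not transcribed.
So KulQ is not produced.
Itaconate is absent, so CilJ is active.
With repressor CilJ bound, *temU* is not transcribed.
So TemU is not produced.
Homoserine is present, so NolX is active.
With repressor NolX bound, *jalB* is not transcribed.
So JalB is not produced.
With no repressor bound, *fubE* is transcribed.
So FubE is produced and active.
No repressor is bound and FubE is active, so *zorJ* is transcribed.
→ *zorJ* is ON in B.

B only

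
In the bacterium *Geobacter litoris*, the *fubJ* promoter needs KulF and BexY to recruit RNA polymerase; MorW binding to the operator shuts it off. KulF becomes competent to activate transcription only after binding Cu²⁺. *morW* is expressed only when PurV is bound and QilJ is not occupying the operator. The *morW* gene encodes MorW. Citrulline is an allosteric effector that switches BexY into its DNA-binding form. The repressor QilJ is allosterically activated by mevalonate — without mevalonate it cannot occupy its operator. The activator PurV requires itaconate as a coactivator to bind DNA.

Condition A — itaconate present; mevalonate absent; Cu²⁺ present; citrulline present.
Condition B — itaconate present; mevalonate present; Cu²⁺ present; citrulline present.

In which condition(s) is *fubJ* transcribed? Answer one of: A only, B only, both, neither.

B only

Condition A:
Itaconate is present, so PurV is active.
Mevalonate is absent, so QilJ is inactive.
No repressor is bound and PurV is active, so *morW* is transcribed.
So MorW is produced and active.
Cu²⁺ is present, so KulF is active.
Citrulline is present, so BexY is active.
With repressor MorW bound, *fubJ* is not transcribed.
→ *fubJ* is OFF in A.
Condition B:
Itaconate is present, so PurV is active.
Mevalonate is present, so QilJ is active.
With repressor QilJ bound, *morW* is not transcribed.
So MorW is not produced.
Cu²⁺ is present, so KulF is active.
Citrulline is present, so BexY is active.
No repressor is bound and KulF and BexY are active, so *fubJ* is transcribed.
→ *fubJ* is ON in B.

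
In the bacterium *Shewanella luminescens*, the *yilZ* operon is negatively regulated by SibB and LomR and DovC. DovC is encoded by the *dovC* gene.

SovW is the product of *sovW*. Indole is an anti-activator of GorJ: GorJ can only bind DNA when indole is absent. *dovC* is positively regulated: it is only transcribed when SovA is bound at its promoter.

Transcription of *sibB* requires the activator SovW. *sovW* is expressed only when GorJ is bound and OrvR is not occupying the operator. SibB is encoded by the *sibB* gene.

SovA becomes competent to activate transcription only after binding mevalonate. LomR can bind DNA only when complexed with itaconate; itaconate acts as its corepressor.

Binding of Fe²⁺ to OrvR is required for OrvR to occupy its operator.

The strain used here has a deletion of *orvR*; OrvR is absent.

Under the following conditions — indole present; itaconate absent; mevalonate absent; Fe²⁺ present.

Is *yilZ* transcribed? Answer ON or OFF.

Indole is present, so GorJ is inactive.
OrvR is non-functional in this strain, so it has no effect.
Required activator GorJ is absent, so *sovW* is not transcribed.
So SovW is not produced.
Required activator SovW is absent, so *sibB* is not transcribed.
So SibB is not produced.
Itaconate is absent, so LomR is inactive.
Mevalonate is absent, so SovA is inactive.
Required activator SovA is absent, so *dovC* is not transcribed.
So DovC is not produced.
With no repressor bound, *yilZ* is transcribed.

ON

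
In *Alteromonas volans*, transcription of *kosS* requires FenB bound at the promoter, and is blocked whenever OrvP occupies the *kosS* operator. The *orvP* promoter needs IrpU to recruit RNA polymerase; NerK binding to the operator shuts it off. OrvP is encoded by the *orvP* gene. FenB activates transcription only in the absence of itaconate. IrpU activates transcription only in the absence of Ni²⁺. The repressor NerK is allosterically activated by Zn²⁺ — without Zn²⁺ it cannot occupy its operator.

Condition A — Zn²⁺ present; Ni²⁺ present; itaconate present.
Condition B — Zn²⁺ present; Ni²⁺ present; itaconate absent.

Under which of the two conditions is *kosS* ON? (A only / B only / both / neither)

B only

Condition A:
Zn²⁺ is present, so NerK is active.
Ni²⁺ is present, so IrpU is inactive.
With repressor NerK bound, *orvP* is not transcribed.
So OrvP is not produced.
Itaconate is present, so FenB is inactive.
Required activator FenB is absent, so *kosS* is not transcribed.
→ *kosS* is OFF in A.
Condition B:
Zn²⁺ is present, so NerK is active.
Ni²⁺ is present, so IrpU is inactive.
With repressor NerK bound, *orvP* is not transcribed.
So OrvP is not produced.
Itaconate is absent, so FenB is active.
No repressor is bound and FenB is active, so *kosS* is transcribed.
→ *kosS* is ON in B.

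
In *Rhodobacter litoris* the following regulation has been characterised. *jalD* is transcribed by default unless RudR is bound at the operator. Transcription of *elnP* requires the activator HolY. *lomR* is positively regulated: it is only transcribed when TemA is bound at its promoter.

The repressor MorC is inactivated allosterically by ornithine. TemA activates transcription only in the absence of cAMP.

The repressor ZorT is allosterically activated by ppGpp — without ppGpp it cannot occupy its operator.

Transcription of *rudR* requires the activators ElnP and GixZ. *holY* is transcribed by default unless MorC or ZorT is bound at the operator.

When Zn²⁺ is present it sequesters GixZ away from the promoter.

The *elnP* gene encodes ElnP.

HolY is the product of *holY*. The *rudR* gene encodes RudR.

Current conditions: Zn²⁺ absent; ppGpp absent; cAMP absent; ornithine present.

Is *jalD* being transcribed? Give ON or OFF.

OFF

Ornithine is present, so MorC is inactive.
ppGpp is absent, so ZorT is inactive.
With no repressor bound, *holY* is transcribed.
So HolY is produced and active.
No repressor is bound and HolY is active, so *elnP* is transcribed.
So ElnP is produced and active.
Zn²⁺ is absent, so GixZ is active.
No repressor is bound and ElnP and GixZ are active, so *rudR* is transcribed.
So RudR is produced and active.
With repressor RudR bound, *jalD* is not transcribed.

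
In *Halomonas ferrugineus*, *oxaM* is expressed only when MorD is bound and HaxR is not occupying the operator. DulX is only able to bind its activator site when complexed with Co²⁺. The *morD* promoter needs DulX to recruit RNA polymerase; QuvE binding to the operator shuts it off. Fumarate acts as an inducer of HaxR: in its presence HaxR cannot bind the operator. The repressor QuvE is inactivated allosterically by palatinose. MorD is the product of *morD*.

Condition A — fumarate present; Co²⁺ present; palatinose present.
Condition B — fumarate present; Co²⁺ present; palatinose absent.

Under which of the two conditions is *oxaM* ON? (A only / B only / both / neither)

A only

Condition A:
Fumarate is present, so HaxR is inactive.
Co²⁺ is present, so DulX is active.
Palatinose is present, so QuvE is inactive.
No repressor is bound and DulX is active, so *morD* is transcribed.
So MorD is produced and active.
No repressor is bound and MorD is active, so *oxaM* is transcribed.
→ *oxaM* is ON in A.
Condition B:
Fumarate is present, so HaxR is inactive.
Co²⁺ is present, so DulX is active.
Palatinose is absent, so QuvE is active.
With repressor QuvE bound, *morD* is not transcribed.
So MorD is not produced.
Required activator MorD is absent, so *oxaM* is not transcribed.
→ *oxaM* is OFF in B.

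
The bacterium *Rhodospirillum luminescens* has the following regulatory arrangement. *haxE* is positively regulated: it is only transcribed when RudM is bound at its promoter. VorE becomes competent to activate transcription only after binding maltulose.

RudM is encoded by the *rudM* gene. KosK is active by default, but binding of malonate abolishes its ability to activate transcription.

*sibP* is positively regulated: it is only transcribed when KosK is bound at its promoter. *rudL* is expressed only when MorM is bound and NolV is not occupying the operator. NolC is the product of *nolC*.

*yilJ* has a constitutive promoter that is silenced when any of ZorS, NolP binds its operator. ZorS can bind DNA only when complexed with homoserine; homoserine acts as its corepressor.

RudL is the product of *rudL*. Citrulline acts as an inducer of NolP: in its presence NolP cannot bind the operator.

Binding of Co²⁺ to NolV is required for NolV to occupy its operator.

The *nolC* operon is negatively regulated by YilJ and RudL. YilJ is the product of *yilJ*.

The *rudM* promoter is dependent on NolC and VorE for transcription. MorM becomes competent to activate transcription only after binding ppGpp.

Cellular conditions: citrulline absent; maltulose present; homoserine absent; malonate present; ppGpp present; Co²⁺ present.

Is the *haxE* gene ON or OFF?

ON

Homoserine is absent, so ZorS is inactive.
Citrulline is absent, so NolP is active.
With repressor NolP bound, *yilJ* is not transcribed.
So YilJ is not produced.
ppGpp is present, so MorM is active.
Co²⁺ is present, so NolV is active.
With repressor NolV bound, *rudL* is not transcribed.
So RudL is not produced.
With no repressor bound, *nolC* is transcribed.
So NolC is produced and active.
Maltulose is present, so VorE is active.
No repressor is bound and NolC and VorE are active, so *rudM* is transcribed.
So RudM is produced and active.
No repressor is bound and RudM is active, so *haxE* is transcribed.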